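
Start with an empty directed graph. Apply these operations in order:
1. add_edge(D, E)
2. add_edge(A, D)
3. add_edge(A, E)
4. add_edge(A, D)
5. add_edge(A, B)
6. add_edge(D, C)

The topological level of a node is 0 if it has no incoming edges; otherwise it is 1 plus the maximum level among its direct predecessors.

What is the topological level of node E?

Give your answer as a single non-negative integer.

Answer: 2

Derivation:
Op 1: add_edge(D, E). Edges now: 1
Op 2: add_edge(A, D). Edges now: 2
Op 3: add_edge(A, E). Edges now: 3
Op 4: add_edge(A, D) (duplicate, no change). Edges now: 3
Op 5: add_edge(A, B). Edges now: 4
Op 6: add_edge(D, C). Edges now: 5
Compute levels (Kahn BFS):
  sources (in-degree 0): A
  process A: level=0
    A->B: in-degree(B)=0, level(B)=1, enqueue
    A->D: in-degree(D)=0, level(D)=1, enqueue
    A->E: in-degree(E)=1, level(E)>=1
  process B: level=1
  process D: level=1
    D->C: in-degree(C)=0, level(C)=2, enqueue
    D->E: in-degree(E)=0, level(E)=2, enqueue
  process C: level=2
  process E: level=2
All levels: A:0, B:1, C:2, D:1, E:2
level(E) = 2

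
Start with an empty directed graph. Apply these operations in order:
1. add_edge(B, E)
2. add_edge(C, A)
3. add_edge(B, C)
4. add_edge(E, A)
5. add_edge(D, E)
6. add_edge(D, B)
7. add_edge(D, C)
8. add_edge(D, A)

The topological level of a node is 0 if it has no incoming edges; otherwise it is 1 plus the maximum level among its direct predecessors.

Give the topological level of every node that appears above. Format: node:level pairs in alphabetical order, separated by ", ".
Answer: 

Op 1: add_edge(B, E). Edges now: 1
Op 2: add_edge(C, A). Edges now: 2
Op 3: add_edge(B, C). Edges now: 3
Op 4: add_edge(E, A). Edges now: 4
Op 5: add_edge(D, E). Edges now: 5
Op 6: add_edge(D, B). Edges now: 6
Op 7: add_edge(D, C). Edges now: 7
Op 8: add_edge(D, A). Edges now: 8
Compute levels (Kahn BFS):
  sources (in-degree 0): D
  process D: level=0
    D->A: in-degree(A)=2, level(A)>=1
    D->B: in-degree(B)=0, level(B)=1, enqueue
    D->C: in-degree(C)=1, level(C)>=1
    D->E: in-degree(E)=1, level(E)>=1
  process B: level=1
    B->C: in-degree(C)=0, level(C)=2, enqueue
    B->E: in-degree(E)=0, level(E)=2, enqueue
  process C: level=2
    C->A: in-degree(A)=1, level(A)>=3
  process E: level=2
    E->A: in-degree(A)=0, level(A)=3, enqueue
  process A: level=3
All levels: A:3, B:1, C:2, D:0, E:2

Answer: A:3, B:1, C:2, D:0, E:2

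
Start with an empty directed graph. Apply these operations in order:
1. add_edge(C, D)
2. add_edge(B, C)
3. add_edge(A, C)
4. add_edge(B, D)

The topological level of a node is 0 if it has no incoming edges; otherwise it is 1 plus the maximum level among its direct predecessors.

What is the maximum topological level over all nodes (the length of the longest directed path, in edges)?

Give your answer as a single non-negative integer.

Op 1: add_edge(C, D). Edges now: 1
Op 2: add_edge(B, C). Edges now: 2
Op 3: add_edge(A, C). Edges now: 3
Op 4: add_edge(B, D). Edges now: 4
Compute levels (Kahn BFS):
  sources (in-degree 0): A, B
  process A: level=0
    A->C: in-degree(C)=1, level(C)>=1
  process B: level=0
    B->C: in-degree(C)=0, level(C)=1, enqueue
    B->D: in-degree(D)=1, level(D)>=1
  process C: level=1
    C->D: in-degree(D)=0, level(D)=2, enqueue
  process D: level=2
All levels: A:0, B:0, C:1, D:2
max level = 2

Answer: 2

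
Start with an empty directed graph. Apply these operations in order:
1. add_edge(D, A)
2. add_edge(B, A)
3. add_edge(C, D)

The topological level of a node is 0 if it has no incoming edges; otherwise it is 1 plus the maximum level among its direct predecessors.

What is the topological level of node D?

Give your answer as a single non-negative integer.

Op 1: add_edge(D, A). Edges now: 1
Op 2: add_edge(B, A). Edges now: 2
Op 3: add_edge(C, D). Edges now: 3
Compute levels (Kahn BFS):
  sources (in-degree 0): B, C
  process B: level=0
    B->A: in-degree(A)=1, level(A)>=1
  process C: level=0
    C->D: in-degree(D)=0, level(D)=1, enqueue
  process D: level=1
    D->A: in-degree(A)=0, level(A)=2, enqueue
  process A: level=2
All levels: A:2, B:0, C:0, D:1
level(D) = 1

Answer: 1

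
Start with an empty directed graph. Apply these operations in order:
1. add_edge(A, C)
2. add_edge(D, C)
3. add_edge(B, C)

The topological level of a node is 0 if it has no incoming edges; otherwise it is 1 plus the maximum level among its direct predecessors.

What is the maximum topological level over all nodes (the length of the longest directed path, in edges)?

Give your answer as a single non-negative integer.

Op 1: add_edge(A, C). Edges now: 1
Op 2: add_edge(D, C). Edges now: 2
Op 3: add_edge(B, C). Edges now: 3
Compute levels (Kahn BFS):
  sources (in-degree 0): A, B, D
  process A: level=0
    A->C: in-degree(C)=2, level(C)>=1
  process B: level=0
    B->C: in-degree(C)=1, level(C)>=1
  process D: level=0
    D->C: in-degree(C)=0, level(C)=1, enqueue
  process C: level=1
All levels: A:0, B:0, C:1, D:0
max level = 1

Answer: 1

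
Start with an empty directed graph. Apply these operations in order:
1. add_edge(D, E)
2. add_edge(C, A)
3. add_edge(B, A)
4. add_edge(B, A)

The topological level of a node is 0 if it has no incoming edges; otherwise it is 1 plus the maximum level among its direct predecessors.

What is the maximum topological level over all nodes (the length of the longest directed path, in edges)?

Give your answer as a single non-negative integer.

Op 1: add_edge(D, E). Edges now: 1
Op 2: add_edge(C, A). Edges now: 2
Op 3: add_edge(B, A). Edges now: 3
Op 4: add_edge(B, A) (duplicate, no change). Edges now: 3
Compute levels (Kahn BFS):
  sources (in-degree 0): B, C, D
  process B: level=0
    B->A: in-degree(A)=1, level(A)>=1
  process C: level=0
    C->A: in-degree(A)=0, level(A)=1, enqueue
  process D: level=0
    D->E: in-degree(E)=0, level(E)=1, enqueue
  process A: level=1
  process E: level=1
All levels: A:1, B:0, C:0, D:0, E:1
max level = 1

Answer: 1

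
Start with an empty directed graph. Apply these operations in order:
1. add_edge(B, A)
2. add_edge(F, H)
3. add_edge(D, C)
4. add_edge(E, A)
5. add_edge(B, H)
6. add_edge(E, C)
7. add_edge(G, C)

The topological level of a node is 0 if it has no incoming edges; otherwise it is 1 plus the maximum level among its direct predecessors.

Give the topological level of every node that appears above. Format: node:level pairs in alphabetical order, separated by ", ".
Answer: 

Answer: A:1, B:0, C:1, D:0, E:0, F:0, G:0, H:1

Derivation:
Op 1: add_edge(B, A). Edges now: 1
Op 2: add_edge(F, H). Edges now: 2
Op 3: add_edge(D, C). Edges now: 3
Op 4: add_edge(E, A). Edges now: 4
Op 5: add_edge(B, H). Edges now: 5
Op 6: add_edge(E, C). Edges now: 6
Op 7: add_edge(G, C). Edges now: 7
Compute levels (Kahn BFS):
  sources (in-degree 0): B, D, E, F, G
  process B: level=0
    B->A: in-degree(A)=1, level(A)>=1
    B->H: in-degree(H)=1, level(H)>=1
  process D: level=0
    D->C: in-degree(C)=2, level(C)>=1
  process E: level=0
    E->A: in-degree(A)=0, level(A)=1, enqueue
    E->C: in-degree(C)=1, level(C)>=1
  process F: level=0
    F->H: in-degree(H)=0, level(H)=1, enqueue
  process G: level=0
    G->C: in-degree(C)=0, level(C)=1, enqueue
  process A: level=1
  process H: level=1
  process C: level=1
All levels: A:1, B:0, C:1, D:0, E:0, F:0, G:0, H:1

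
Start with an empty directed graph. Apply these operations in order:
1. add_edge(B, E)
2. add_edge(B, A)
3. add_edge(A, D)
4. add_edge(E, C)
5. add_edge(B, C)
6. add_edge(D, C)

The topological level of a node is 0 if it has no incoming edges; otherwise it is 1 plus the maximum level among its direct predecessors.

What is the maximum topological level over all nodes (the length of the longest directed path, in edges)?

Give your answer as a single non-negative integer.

Op 1: add_edge(B, E). Edges now: 1
Op 2: add_edge(B, A). Edges now: 2
Op 3: add_edge(A, D). Edges now: 3
Op 4: add_edge(E, C). Edges now: 4
Op 5: add_edge(B, C). Edges now: 5
Op 6: add_edge(D, C). Edges now: 6
Compute levels (Kahn BFS):
  sources (in-degree 0): B
  process B: level=0
    B->A: in-degree(A)=0, level(A)=1, enqueue
    B->C: in-degree(C)=2, level(C)>=1
    B->E: in-degree(E)=0, level(E)=1, enqueue
  process A: level=1
    A->D: in-degree(D)=0, level(D)=2, enqueue
  process E: level=1
    E->C: in-degree(C)=1, level(C)>=2
  process D: level=2
    D->C: in-degree(C)=0, level(C)=3, enqueue
  process C: level=3
All levels: A:1, B:0, C:3, D:2, E:1
max level = 3

Answer: 3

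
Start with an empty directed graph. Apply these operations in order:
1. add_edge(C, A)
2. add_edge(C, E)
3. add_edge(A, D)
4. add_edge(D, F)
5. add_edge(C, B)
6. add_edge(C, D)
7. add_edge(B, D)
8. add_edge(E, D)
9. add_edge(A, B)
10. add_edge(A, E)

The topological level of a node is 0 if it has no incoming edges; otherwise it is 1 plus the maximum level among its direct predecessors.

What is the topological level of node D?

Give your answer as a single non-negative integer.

Answer: 3

Derivation:
Op 1: add_edge(C, A). Edges now: 1
Op 2: add_edge(C, E). Edges now: 2
Op 3: add_edge(A, D). Edges now: 3
Op 4: add_edge(D, F). Edges now: 4
Op 5: add_edge(C, B). Edges now: 5
Op 6: add_edge(C, D). Edges now: 6
Op 7: add_edge(B, D). Edges now: 7
Op 8: add_edge(E, D). Edges now: 8
Op 9: add_edge(A, B). Edges now: 9
Op 10: add_edge(A, E). Edges now: 10
Compute levels (Kahn BFS):
  sources (in-degree 0): C
  process C: level=0
    C->A: in-degree(A)=0, level(A)=1, enqueue
    C->B: in-degree(B)=1, level(B)>=1
    C->D: in-degree(D)=3, level(D)>=1
    C->E: in-degree(E)=1, level(E)>=1
  process A: level=1
    A->B: in-degree(B)=0, level(B)=2, enqueue
    A->D: in-degree(D)=2, level(D)>=2
    A->E: in-degree(E)=0, level(E)=2, enqueue
  process B: level=2
    B->D: in-degree(D)=1, level(D)>=3
  process E: level=2
    E->D: in-degree(D)=0, level(D)=3, enqueue
  process D: level=3
    D->F: in-degree(F)=0, level(F)=4, enqueue
  process F: level=4
All levels: A:1, B:2, C:0, D:3, E:2, F:4
level(D) = 3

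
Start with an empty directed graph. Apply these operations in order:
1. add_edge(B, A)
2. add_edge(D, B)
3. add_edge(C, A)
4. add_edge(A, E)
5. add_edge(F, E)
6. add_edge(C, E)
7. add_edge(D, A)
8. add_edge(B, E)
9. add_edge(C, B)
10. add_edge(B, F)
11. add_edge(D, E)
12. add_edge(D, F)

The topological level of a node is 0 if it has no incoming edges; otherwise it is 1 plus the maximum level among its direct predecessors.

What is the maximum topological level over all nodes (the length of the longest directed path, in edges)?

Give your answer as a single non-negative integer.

Op 1: add_edge(B, A). Edges now: 1
Op 2: add_edge(D, B). Edges now: 2
Op 3: add_edge(C, A). Edges now: 3
Op 4: add_edge(A, E). Edges now: 4
Op 5: add_edge(F, E). Edges now: 5
Op 6: add_edge(C, E). Edges now: 6
Op 7: add_edge(D, A). Edges now: 7
Op 8: add_edge(B, E). Edges now: 8
Op 9: add_edge(C, B). Edges now: 9
Op 10: add_edge(B, F). Edges now: 10
Op 11: add_edge(D, E). Edges now: 11
Op 12: add_edge(D, F). Edges now: 12
Compute levels (Kahn BFS):
  sources (in-degree 0): C, D
  process C: level=0
    C->A: in-degree(A)=2, level(A)>=1
    C->B: in-degree(B)=1, level(B)>=1
    C->E: in-degree(E)=4, level(E)>=1
  process D: level=0
    D->A: in-degree(A)=1, level(A)>=1
    D->B: in-degree(B)=0, level(B)=1, enqueue
    D->E: in-degree(E)=3, level(E)>=1
    D->F: in-degree(F)=1, level(F)>=1
  process B: level=1
    B->A: in-degree(A)=0, level(A)=2, enqueue
    B->E: in-degree(E)=2, level(E)>=2
    B->F: in-degree(F)=0, level(F)=2, enqueue
  process A: level=2
    A->E: in-degree(E)=1, level(E)>=3
  process F: level=2
    F->E: in-degree(E)=0, level(E)=3, enqueue
  process E: level=3
All levels: A:2, B:1, C:0, D:0, E:3, F:2
max level = 3

Answer: 3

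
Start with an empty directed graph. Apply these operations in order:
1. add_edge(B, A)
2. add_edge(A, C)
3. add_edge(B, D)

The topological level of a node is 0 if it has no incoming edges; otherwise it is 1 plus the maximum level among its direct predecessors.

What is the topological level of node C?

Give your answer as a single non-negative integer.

Op 1: add_edge(B, A). Edges now: 1
Op 2: add_edge(A, C). Edges now: 2
Op 3: add_edge(B, D). Edges now: 3
Compute levels (Kahn BFS):
  sources (in-degree 0): B
  process B: level=0
    B->A: in-degree(A)=0, level(A)=1, enqueue
    B->D: in-degree(D)=0, level(D)=1, enqueue
  process A: level=1
    A->C: in-degree(C)=0, level(C)=2, enqueue
  process D: level=1
  process C: level=2
All levels: A:1, B:0, C:2, D:1
level(C) = 2

Answer: 2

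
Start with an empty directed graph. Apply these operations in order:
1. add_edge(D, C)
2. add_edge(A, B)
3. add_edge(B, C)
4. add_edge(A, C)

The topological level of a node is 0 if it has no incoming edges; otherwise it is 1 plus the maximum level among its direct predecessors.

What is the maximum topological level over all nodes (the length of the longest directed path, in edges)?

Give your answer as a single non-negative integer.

Answer: 2

Derivation:
Op 1: add_edge(D, C). Edges now: 1
Op 2: add_edge(A, B). Edges now: 2
Op 3: add_edge(B, C). Edges now: 3
Op 4: add_edge(A, C). Edges now: 4
Compute levels (Kahn BFS):
  sources (in-degree 0): A, D
  process A: level=0
    A->B: in-degree(B)=0, level(B)=1, enqueue
    A->C: in-degree(C)=2, level(C)>=1
  process D: level=0
    D->C: in-degree(C)=1, level(C)>=1
  process B: level=1
    B->C: in-degree(C)=0, level(C)=2, enqueue
  process C: level=2
All levels: A:0, B:1, C:2, D:0
max level = 2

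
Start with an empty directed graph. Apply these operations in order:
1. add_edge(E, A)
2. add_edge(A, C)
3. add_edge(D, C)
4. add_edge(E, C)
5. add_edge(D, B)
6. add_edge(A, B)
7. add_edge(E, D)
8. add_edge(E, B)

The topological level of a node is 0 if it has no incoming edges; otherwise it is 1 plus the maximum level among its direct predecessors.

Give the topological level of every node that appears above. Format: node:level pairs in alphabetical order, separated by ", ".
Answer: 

Op 1: add_edge(E, A). Edges now: 1
Op 2: add_edge(A, C). Edges now: 2
Op 3: add_edge(D, C). Edges now: 3
Op 4: add_edge(E, C). Edges now: 4
Op 5: add_edge(D, B). Edges now: 5
Op 6: add_edge(A, B). Edges now: 6
Op 7: add_edge(E, D). Edges now: 7
Op 8: add_edge(E, B). Edges now: 8
Compute levels (Kahn BFS):
  sources (in-degree 0): E
  process E: level=0
    E->A: in-degree(A)=0, level(A)=1, enqueue
    E->B: in-degree(B)=2, level(B)>=1
    E->C: in-degree(C)=2, level(C)>=1
    E->D: in-degree(D)=0, level(D)=1, enqueue
  process A: level=1
    A->B: in-degree(B)=1, level(B)>=2
    A->C: in-degree(C)=1, level(C)>=2
  process D: level=1
    D->B: in-degree(B)=0, level(B)=2, enqueue
    D->C: in-degree(C)=0, level(C)=2, enqueue
  process B: level=2
  process C: level=2
All levels: A:1, B:2, C:2, D:1, E:0

Answer: A:1, B:2, C:2, D:1, E:0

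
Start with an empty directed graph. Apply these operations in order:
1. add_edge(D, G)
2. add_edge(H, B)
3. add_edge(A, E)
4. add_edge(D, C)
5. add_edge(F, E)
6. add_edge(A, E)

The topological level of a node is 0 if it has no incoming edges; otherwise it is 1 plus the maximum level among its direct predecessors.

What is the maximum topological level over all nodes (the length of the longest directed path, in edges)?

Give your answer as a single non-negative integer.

Op 1: add_edge(D, G). Edges now: 1
Op 2: add_edge(H, B). Edges now: 2
Op 3: add_edge(A, E). Edges now: 3
Op 4: add_edge(D, C). Edges now: 4
Op 5: add_edge(F, E). Edges now: 5
Op 6: add_edge(A, E) (duplicate, no change). Edges now: 5
Compute levels (Kahn BFS):
  sources (in-degree 0): A, D, F, H
  process A: level=0
    A->E: in-degree(E)=1, level(E)>=1
  process D: level=0
    D->C: in-degree(C)=0, level(C)=1, enqueue
    D->G: in-degree(G)=0, level(G)=1, enqueue
  process F: level=0
    F->E: in-degree(E)=0, level(E)=1, enqueue
  process H: level=0
    H->B: in-degree(B)=0, level(B)=1, enqueue
  process C: level=1
  process G: level=1
  process E: level=1
  process B: level=1
All levels: A:0, B:1, C:1, D:0, E:1, F:0, G:1, H:0
max level = 1

Answer: 1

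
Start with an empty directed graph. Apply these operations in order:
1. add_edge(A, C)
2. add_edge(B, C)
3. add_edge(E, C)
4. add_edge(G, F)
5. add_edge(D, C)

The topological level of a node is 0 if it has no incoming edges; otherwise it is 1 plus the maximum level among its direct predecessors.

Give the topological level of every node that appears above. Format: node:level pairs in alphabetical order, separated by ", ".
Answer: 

Op 1: add_edge(A, C). Edges now: 1
Op 2: add_edge(B, C). Edges now: 2
Op 3: add_edge(E, C). Edges now: 3
Op 4: add_edge(G, F). Edges now: 4
Op 5: add_edge(D, C). Edges now: 5
Compute levels (Kahn BFS):
  sources (in-degree 0): A, B, D, E, G
  process A: level=0
    A->C: in-degree(C)=3, level(C)>=1
  process B: level=0
    B->C: in-degree(C)=2, level(C)>=1
  process D: level=0
    D->C: in-degree(C)=1, level(C)>=1
  process E: level=0
    E->C: in-degree(C)=0, level(C)=1, enqueue
  process G: level=0
    G->F: in-degree(F)=0, level(F)=1, enqueue
  process C: level=1
  process F: level=1
All levels: A:0, B:0, C:1, D:0, E:0, F:1, G:0

Answer: A:0, B:0, C:1, D:0, E:0, F:1, G:0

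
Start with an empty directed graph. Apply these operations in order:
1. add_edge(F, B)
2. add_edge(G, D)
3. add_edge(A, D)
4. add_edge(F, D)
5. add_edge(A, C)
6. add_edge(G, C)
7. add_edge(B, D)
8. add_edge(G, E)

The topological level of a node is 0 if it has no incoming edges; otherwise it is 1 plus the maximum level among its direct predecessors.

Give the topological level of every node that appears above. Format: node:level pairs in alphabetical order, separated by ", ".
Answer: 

Op 1: add_edge(F, B). Edges now: 1
Op 2: add_edge(G, D). Edges now: 2
Op 3: add_edge(A, D). Edges now: 3
Op 4: add_edge(F, D). Edges now: 4
Op 5: add_edge(A, C). Edges now: 5
Op 6: add_edge(G, C). Edges now: 6
Op 7: add_edge(B, D). Edges now: 7
Op 8: add_edge(G, E). Edges now: 8
Compute levels (Kahn BFS):
  sources (in-degree 0): A, F, G
  process A: level=0
    A->C: in-degree(C)=1, level(C)>=1
    A->D: in-degree(D)=3, level(D)>=1
  process F: level=0
    F->B: in-degree(B)=0, level(B)=1, enqueue
    F->D: in-degree(D)=2, level(D)>=1
  process G: level=0
    G->C: in-degree(C)=0, level(C)=1, enqueue
    G->D: in-degree(D)=1, level(D)>=1
    G->E: in-degree(E)=0, level(E)=1, enqueue
  process B: level=1
    B->D: in-degree(D)=0, level(D)=2, enqueue
  process C: level=1
  process E: level=1
  process D: level=2
All levels: A:0, B:1, C:1, D:2, E:1, F:0, G:0

Answer: A:0, B:1, C:1, D:2, E:1, F:0, G:0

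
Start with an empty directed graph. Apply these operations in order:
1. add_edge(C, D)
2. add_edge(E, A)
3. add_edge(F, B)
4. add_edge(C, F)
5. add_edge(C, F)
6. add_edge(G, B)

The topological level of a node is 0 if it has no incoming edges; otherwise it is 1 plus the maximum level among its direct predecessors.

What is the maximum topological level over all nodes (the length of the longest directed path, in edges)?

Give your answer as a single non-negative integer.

Op 1: add_edge(C, D). Edges now: 1
Op 2: add_edge(E, A). Edges now: 2
Op 3: add_edge(F, B). Edges now: 3
Op 4: add_edge(C, F). Edges now: 4
Op 5: add_edge(C, F) (duplicate, no change). Edges now: 4
Op 6: add_edge(G, B). Edges now: 5
Compute levels (Kahn BFS):
  sources (in-degree 0): C, E, G
  process C: level=0
    C->D: in-degree(D)=0, level(D)=1, enqueue
    C->F: in-degree(F)=0, level(F)=1, enqueue
  process E: level=0
    E->A: in-degree(A)=0, level(A)=1, enqueue
  process G: level=0
    G->B: in-degree(B)=1, level(B)>=1
  process D: level=1
  process F: level=1
    F->B: in-degree(B)=0, level(B)=2, enqueue
  process A: level=1
  process B: level=2
All levels: A:1, B:2, C:0, D:1, E:0, F:1, G:0
max level = 2

Answer: 2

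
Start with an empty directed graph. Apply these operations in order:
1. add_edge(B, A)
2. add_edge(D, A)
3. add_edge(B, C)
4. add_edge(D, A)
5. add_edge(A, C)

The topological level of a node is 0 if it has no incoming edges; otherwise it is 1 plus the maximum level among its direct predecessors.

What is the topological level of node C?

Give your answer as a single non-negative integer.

Op 1: add_edge(B, A). Edges now: 1
Op 2: add_edge(D, A). Edges now: 2
Op 3: add_edge(B, C). Edges now: 3
Op 4: add_edge(D, A) (duplicate, no change). Edges now: 3
Op 5: add_edge(A, C). Edges now: 4
Compute levels (Kahn BFS):
  sources (in-degree 0): B, D
  process B: level=0
    B->A: in-degree(A)=1, level(A)>=1
    B->C: in-degree(C)=1, level(C)>=1
  process D: level=0
    D->A: in-degree(A)=0, level(A)=1, enqueue
  process A: level=1
    A->C: in-degree(C)=0, level(C)=2, enqueue
  process C: level=2
All levels: A:1, B:0, C:2, D:0
level(C) = 2

Answer: 2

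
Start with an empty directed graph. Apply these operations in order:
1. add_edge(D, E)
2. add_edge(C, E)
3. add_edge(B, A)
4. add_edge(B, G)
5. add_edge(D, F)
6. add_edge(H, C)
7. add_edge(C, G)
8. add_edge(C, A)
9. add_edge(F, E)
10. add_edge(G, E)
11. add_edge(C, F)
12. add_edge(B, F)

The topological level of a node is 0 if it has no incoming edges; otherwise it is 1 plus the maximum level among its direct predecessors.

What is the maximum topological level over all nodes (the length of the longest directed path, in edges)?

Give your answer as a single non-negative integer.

Op 1: add_edge(D, E). Edges now: 1
Op 2: add_edge(C, E). Edges now: 2
Op 3: add_edge(B, A). Edges now: 3
Op 4: add_edge(B, G). Edges now: 4
Op 5: add_edge(D, F). Edges now: 5
Op 6: add_edge(H, C). Edges now: 6
Op 7: add_edge(C, G). Edges now: 7
Op 8: add_edge(C, A). Edges now: 8
Op 9: add_edge(F, E). Edges now: 9
Op 10: add_edge(G, E). Edges now: 10
Op 11: add_edge(C, F). Edges now: 11
Op 12: add_edge(B, F). Edges now: 12
Compute levels (Kahn BFS):
  sources (in-degree 0): B, D, H
  process B: level=0
    B->A: in-degree(A)=1, level(A)>=1
    B->F: in-degree(F)=2, level(F)>=1
    B->G: in-degree(G)=1, level(G)>=1
  process D: level=0
    D->E: in-degree(E)=3, level(E)>=1
    D->F: in-degree(F)=1, level(F)>=1
  process H: level=0
    H->C: in-degree(C)=0, level(C)=1, enqueue
  process C: level=1
    C->A: in-degree(A)=0, level(A)=2, enqueue
    C->E: in-degree(E)=2, level(E)>=2
    C->F: in-degree(F)=0, level(F)=2, enqueue
    C->G: in-degree(G)=0, level(G)=2, enqueue
  process A: level=2
  process F: level=2
    F->E: in-degree(E)=1, level(E)>=3
  process G: level=2
    G->E: in-degree(E)=0, level(E)=3, enqueue
  process E: level=3
All levels: A:2, B:0, C:1, D:0, E:3, F:2, G:2, H:0
max level = 3

Answer: 3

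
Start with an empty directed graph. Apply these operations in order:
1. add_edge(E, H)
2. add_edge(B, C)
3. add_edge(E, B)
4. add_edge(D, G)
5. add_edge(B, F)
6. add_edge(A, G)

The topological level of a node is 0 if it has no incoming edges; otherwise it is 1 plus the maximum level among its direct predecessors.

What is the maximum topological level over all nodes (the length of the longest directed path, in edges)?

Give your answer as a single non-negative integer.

Op 1: add_edge(E, H). Edges now: 1
Op 2: add_edge(B, C). Edges now: 2
Op 3: add_edge(E, B). Edges now: 3
Op 4: add_edge(D, G). Edges now: 4
Op 5: add_edge(B, F). Edges now: 5
Op 6: add_edge(A, G). Edges now: 6
Compute levels (Kahn BFS):
  sources (in-degree 0): A, D, E
  process A: level=0
    A->G: in-degree(G)=1, level(G)>=1
  process D: level=0
    D->G: in-degree(G)=0, level(G)=1, enqueue
  process E: level=0
    E->B: in-degree(B)=0, level(B)=1, enqueue
    E->H: in-degree(H)=0, level(H)=1, enqueue
  process G: level=1
  process B: level=1
    B->C: in-degree(C)=0, level(C)=2, enqueue
    B->F: in-degree(F)=0, level(F)=2, enqueue
  process H: level=1
  process C: level=2
  process F: level=2
All levels: A:0, B:1, C:2, D:0, E:0, F:2, G:1, H:1
max level = 2

Answer: 2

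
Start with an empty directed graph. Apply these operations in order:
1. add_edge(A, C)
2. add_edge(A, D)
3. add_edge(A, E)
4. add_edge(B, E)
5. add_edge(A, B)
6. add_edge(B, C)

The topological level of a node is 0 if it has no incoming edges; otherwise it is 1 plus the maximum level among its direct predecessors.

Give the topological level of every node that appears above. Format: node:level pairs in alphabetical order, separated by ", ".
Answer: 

Answer: A:0, B:1, C:2, D:1, E:2

Derivation:
Op 1: add_edge(A, C). Edges now: 1
Op 2: add_edge(A, D). Edges now: 2
Op 3: add_edge(A, E). Edges now: 3
Op 4: add_edge(B, E). Edges now: 4
Op 5: add_edge(A, B). Edges now: 5
Op 6: add_edge(B, C). Edges now: 6
Compute levels (Kahn BFS):
  sources (in-degree 0): A
  process A: level=0
    A->B: in-degree(B)=0, level(B)=1, enqueue
    A->C: in-degree(C)=1, level(C)>=1
    A->D: in-degree(D)=0, level(D)=1, enqueue
    A->E: in-degree(E)=1, level(E)>=1
  process B: level=1
    B->C: in-degree(C)=0, level(C)=2, enqueue
    B->E: in-degree(E)=0, level(E)=2, enqueue
  process D: level=1
  process C: level=2
  process E: level=2
All levels: A:0, B:1, C:2, D:1, E:2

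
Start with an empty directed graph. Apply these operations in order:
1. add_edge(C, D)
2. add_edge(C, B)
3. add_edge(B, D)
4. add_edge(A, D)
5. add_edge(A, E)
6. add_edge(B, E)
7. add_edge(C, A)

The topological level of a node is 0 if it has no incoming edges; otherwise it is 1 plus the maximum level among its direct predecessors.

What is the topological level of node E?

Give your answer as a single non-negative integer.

Op 1: add_edge(C, D). Edges now: 1
Op 2: add_edge(C, B). Edges now: 2
Op 3: add_edge(B, D). Edges now: 3
Op 4: add_edge(A, D). Edges now: 4
Op 5: add_edge(A, E). Edges now: 5
Op 6: add_edge(B, E). Edges now: 6
Op 7: add_edge(C, A). Edges now: 7
Compute levels (Kahn BFS):
  sources (in-degree 0): C
  process C: level=0
    C->A: in-degree(A)=0, level(A)=1, enqueue
    C->B: in-degree(B)=0, level(B)=1, enqueue
    C->D: in-degree(D)=2, level(D)>=1
  process A: level=1
    A->D: in-degree(D)=1, level(D)>=2
    A->E: in-degree(E)=1, level(E)>=2
  process B: level=1
    B->D: in-degree(D)=0, level(D)=2, enqueue
    B->E: in-degree(E)=0, level(E)=2, enqueue
  process D: level=2
  process E: level=2
All levels: A:1, B:1, C:0, D:2, E:2
level(E) = 2

Answer: 2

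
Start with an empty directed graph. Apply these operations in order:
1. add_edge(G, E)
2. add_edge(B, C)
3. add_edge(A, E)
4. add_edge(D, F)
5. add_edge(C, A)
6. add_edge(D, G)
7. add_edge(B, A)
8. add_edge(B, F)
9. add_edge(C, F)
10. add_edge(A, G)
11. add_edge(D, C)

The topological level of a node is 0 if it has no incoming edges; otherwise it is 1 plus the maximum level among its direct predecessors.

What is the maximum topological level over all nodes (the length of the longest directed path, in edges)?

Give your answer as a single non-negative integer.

Op 1: add_edge(G, E). Edges now: 1
Op 2: add_edge(B, C). Edges now: 2
Op 3: add_edge(A, E). Edges now: 3
Op 4: add_edge(D, F). Edges now: 4
Op 5: add_edge(C, A). Edges now: 5
Op 6: add_edge(D, G). Edges now: 6
Op 7: add_edge(B, A). Edges now: 7
Op 8: add_edge(B, F). Edges now: 8
Op 9: add_edge(C, F). Edges now: 9
Op 10: add_edge(A, G). Edges now: 10
Op 11: add_edge(D, C). Edges now: 11
Compute levels (Kahn BFS):
  sources (in-degree 0): B, D
  process B: level=0
    B->A: in-degree(A)=1, level(A)>=1
    B->C: in-degree(C)=1, level(C)>=1
    B->F: in-degree(F)=2, level(F)>=1
  process D: level=0
    D->C: in-degree(C)=0, level(C)=1, enqueue
    D->F: in-degree(F)=1, level(F)>=1
    D->G: in-degree(G)=1, level(G)>=1
  process C: level=1
    C->A: in-degree(A)=0, level(A)=2, enqueue
    C->F: in-degree(F)=0, level(F)=2, enqueue
  process A: level=2
    A->E: in-degree(E)=1, level(E)>=3
    A->G: in-degree(G)=0, level(G)=3, enqueue
  process F: level=2
  process G: level=3
    G->E: in-degree(E)=0, level(E)=4, enqueue
  process E: level=4
All levels: A:2, B:0, C:1, D:0, E:4, F:2, G:3
max level = 4

Answer: 4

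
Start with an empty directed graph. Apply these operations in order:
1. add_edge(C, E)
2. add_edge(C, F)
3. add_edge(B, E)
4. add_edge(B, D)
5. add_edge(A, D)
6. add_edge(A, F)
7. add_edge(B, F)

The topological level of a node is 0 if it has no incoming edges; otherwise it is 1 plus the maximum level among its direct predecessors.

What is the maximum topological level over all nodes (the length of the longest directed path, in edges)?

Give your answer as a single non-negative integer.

Answer: 1

Derivation:
Op 1: add_edge(C, E). Edges now: 1
Op 2: add_edge(C, F). Edges now: 2
Op 3: add_edge(B, E). Edges now: 3
Op 4: add_edge(B, D). Edges now: 4
Op 5: add_edge(A, D). Edges now: 5
Op 6: add_edge(A, F). Edges now: 6
Op 7: add_edge(B, F). Edges now: 7
Compute levels (Kahn BFS):
  sources (in-degree 0): A, B, C
  process A: level=0
    A->D: in-degree(D)=1, level(D)>=1
    A->F: in-degree(F)=2, level(F)>=1
  process B: level=0
    B->D: in-degree(D)=0, level(D)=1, enqueue
    B->E: in-degree(E)=1, level(E)>=1
    B->F: in-degree(F)=1, level(F)>=1
  process C: level=0
    C->E: in-degree(E)=0, level(E)=1, enqueue
    C->F: in-degree(F)=0, level(F)=1, enqueue
  process D: level=1
  process E: level=1
  process F: level=1
All levels: A:0, B:0, C:0, D:1, E:1, F:1
max level = 1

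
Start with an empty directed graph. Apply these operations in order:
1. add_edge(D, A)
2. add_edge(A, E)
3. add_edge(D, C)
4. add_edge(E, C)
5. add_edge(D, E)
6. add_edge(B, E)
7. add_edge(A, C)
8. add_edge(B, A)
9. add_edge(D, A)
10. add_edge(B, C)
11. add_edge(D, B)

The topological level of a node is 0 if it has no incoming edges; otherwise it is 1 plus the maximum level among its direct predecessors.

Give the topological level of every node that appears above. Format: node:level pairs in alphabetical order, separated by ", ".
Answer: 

Op 1: add_edge(D, A). Edges now: 1
Op 2: add_edge(A, E). Edges now: 2
Op 3: add_edge(D, C). Edges now: 3
Op 4: add_edge(E, C). Edges now: 4
Op 5: add_edge(D, E). Edges now: 5
Op 6: add_edge(B, E). Edges now: 6
Op 7: add_edge(A, C). Edges now: 7
Op 8: add_edge(B, A). Edges now: 8
Op 9: add_edge(D, A) (duplicate, no change). Edges now: 8
Op 10: add_edge(B, C). Edges now: 9
Op 11: add_edge(D, B). Edges now: 10
Compute levels (Kahn BFS):
  sources (in-degree 0): D
  process D: level=0
    D->A: in-degree(A)=1, level(A)>=1
    D->B: in-degree(B)=0, level(B)=1, enqueue
    D->C: in-degree(C)=3, level(C)>=1
    D->E: in-degree(E)=2, level(E)>=1
  process B: level=1
    B->A: in-degree(A)=0, level(A)=2, enqueue
    B->C: in-degree(C)=2, level(C)>=2
    B->E: in-degree(E)=1, level(E)>=2
  process A: level=2
    A->C: in-degree(C)=1, level(C)>=3
    A->E: in-degree(E)=0, level(E)=3, enqueue
  process E: level=3
    E->C: in-degree(C)=0, level(C)=4, enqueue
  process C: level=4
All levels: A:2, B:1, C:4, D:0, E:3

Answer: A:2, B:1, C:4, D:0, E:3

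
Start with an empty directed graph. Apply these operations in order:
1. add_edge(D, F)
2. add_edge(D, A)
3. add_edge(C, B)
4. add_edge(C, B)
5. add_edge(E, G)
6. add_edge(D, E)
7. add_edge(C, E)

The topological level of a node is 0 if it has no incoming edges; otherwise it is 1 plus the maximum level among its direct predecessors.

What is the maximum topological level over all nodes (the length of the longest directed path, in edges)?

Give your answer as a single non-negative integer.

Answer: 2

Derivation:
Op 1: add_edge(D, F). Edges now: 1
Op 2: add_edge(D, A). Edges now: 2
Op 3: add_edge(C, B). Edges now: 3
Op 4: add_edge(C, B) (duplicate, no change). Edges now: 3
Op 5: add_edge(E, G). Edges now: 4
Op 6: add_edge(D, E). Edges now: 5
Op 7: add_edge(C, E). Edges now: 6
Compute levels (Kahn BFS):
  sources (in-degree 0): C, D
  process C: level=0
    C->B: in-degree(B)=0, level(B)=1, enqueue
    C->E: in-degree(E)=1, level(E)>=1
  process D: level=0
    D->A: in-degree(A)=0, level(A)=1, enqueue
    D->E: in-degree(E)=0, level(E)=1, enqueue
    D->F: in-degree(F)=0, level(F)=1, enqueue
  process B: level=1
  process A: level=1
  process E: level=1
    E->G: in-degree(G)=0, level(G)=2, enqueue
  process F: level=1
  process G: level=2
All levels: A:1, B:1, C:0, D:0, E:1, F:1, G:2
max level = 2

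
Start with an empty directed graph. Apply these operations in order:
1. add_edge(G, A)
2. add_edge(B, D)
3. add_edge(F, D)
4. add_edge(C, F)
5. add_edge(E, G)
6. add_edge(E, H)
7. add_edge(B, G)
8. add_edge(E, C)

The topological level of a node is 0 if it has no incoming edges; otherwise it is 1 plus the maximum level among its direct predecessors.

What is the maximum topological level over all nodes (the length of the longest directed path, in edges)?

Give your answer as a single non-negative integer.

Op 1: add_edge(G, A). Edges now: 1
Op 2: add_edge(B, D). Edges now: 2
Op 3: add_edge(F, D). Edges now: 3
Op 4: add_edge(C, F). Edges now: 4
Op 5: add_edge(E, G). Edges now: 5
Op 6: add_edge(E, H). Edges now: 6
Op 7: add_edge(B, G). Edges now: 7
Op 8: add_edge(E, C). Edges now: 8
Compute levels (Kahn BFS):
  sources (in-degree 0): B, E
  process B: level=0
    B->D: in-degree(D)=1, level(D)>=1
    B->G: in-degree(G)=1, level(G)>=1
  process E: level=0
    E->C: in-degree(C)=0, level(C)=1, enqueue
    E->G: in-degree(G)=0, level(G)=1, enqueue
    E->H: in-degree(H)=0, level(H)=1, enqueue
  process C: level=1
    C->F: in-degree(F)=0, level(F)=2, enqueue
  process G: level=1
    G->A: in-degree(A)=0, level(A)=2, enqueue
  process H: level=1
  process F: level=2
    F->D: in-degree(D)=0, level(D)=3, enqueue
  process A: level=2
  process D: level=3
All levels: A:2, B:0, C:1, D:3, E:0, F:2, G:1, H:1
max level = 3

Answer: 3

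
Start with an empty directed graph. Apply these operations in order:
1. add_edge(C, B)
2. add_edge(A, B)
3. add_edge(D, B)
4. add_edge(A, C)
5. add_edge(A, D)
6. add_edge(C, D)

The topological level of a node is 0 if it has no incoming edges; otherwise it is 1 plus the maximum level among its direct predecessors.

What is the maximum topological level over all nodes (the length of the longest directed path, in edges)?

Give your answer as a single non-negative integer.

Op 1: add_edge(C, B). Edges now: 1
Op 2: add_edge(A, B). Edges now: 2
Op 3: add_edge(D, B). Edges now: 3
Op 4: add_edge(A, C). Edges now: 4
Op 5: add_edge(A, D). Edges now: 5
Op 6: add_edge(C, D). Edges now: 6
Compute levels (Kahn BFS):
  sources (in-degree 0): A
  process A: level=0
    A->B: in-degree(B)=2, level(B)>=1
    A->C: in-degree(C)=0, level(C)=1, enqueue
    A->D: in-degree(D)=1, level(D)>=1
  process C: level=1
    C->B: in-degree(B)=1, level(B)>=2
    C->D: in-degree(D)=0, level(D)=2, enqueue
  process D: level=2
    D->B: in-degree(B)=0, level(B)=3, enqueue
  process B: level=3
All levels: A:0, B:3, C:1, D:2
max level = 3

Answer: 3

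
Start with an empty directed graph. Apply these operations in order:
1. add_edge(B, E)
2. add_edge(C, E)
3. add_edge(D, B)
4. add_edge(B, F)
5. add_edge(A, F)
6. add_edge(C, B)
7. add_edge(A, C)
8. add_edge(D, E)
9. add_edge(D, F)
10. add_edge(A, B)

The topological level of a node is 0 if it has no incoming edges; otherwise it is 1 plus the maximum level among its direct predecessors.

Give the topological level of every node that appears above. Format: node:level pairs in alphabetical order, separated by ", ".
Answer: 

Answer: A:0, B:2, C:1, D:0, E:3, F:3

Derivation:
Op 1: add_edge(B, E). Edges now: 1
Op 2: add_edge(C, E). Edges now: 2
Op 3: add_edge(D, B). Edges now: 3
Op 4: add_edge(B, F). Edges now: 4
Op 5: add_edge(A, F). Edges now: 5
Op 6: add_edge(C, B). Edges now: 6
Op 7: add_edge(A, C). Edges now: 7
Op 8: add_edge(D, E). Edges now: 8
Op 9: add_edge(D, F). Edges now: 9
Op 10: add_edge(A, B). Edges now: 10
Compute levels (Kahn BFS):
  sources (in-degree 0): A, D
  process A: level=0
    A->B: in-degree(B)=2, level(B)>=1
    A->C: in-degree(C)=0, level(C)=1, enqueue
    A->F: in-degree(F)=2, level(F)>=1
  process D: level=0
    D->B: in-degree(B)=1, level(B)>=1
    D->E: in-degree(E)=2, level(E)>=1
    D->F: in-degree(F)=1, level(F)>=1
  process C: level=1
    C->B: in-degree(B)=0, level(B)=2, enqueue
    C->E: in-degree(E)=1, level(E)>=2
  process B: level=2
    B->E: in-degree(E)=0, level(E)=3, enqueue
    B->F: in-degree(F)=0, level(F)=3, enqueue
  process E: level=3
  process F: level=3
All levels: A:0, B:2, C:1, D:0, E:3, F:3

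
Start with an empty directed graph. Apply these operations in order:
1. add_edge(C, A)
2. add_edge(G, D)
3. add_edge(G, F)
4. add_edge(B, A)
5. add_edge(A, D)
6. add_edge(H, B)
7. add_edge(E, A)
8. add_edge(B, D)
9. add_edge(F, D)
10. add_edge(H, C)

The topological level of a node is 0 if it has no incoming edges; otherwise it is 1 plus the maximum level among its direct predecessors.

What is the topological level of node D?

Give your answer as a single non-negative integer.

Op 1: add_edge(C, A). Edges now: 1
Op 2: add_edge(G, D). Edges now: 2
Op 3: add_edge(G, F). Edges now: 3
Op 4: add_edge(B, A). Edges now: 4
Op 5: add_edge(A, D). Edges now: 5
Op 6: add_edge(H, B). Edges now: 6
Op 7: add_edge(E, A). Edges now: 7
Op 8: add_edge(B, D). Edges now: 8
Op 9: add_edge(F, D). Edges now: 9
Op 10: add_edge(H, C). Edges now: 10
Compute levels (Kahn BFS):
  sources (in-degree 0): E, G, H
  process E: level=0
    E->A: in-degree(A)=2, level(A)>=1
  process G: level=0
    G->D: in-degree(D)=3, level(D)>=1
    G->F: in-degree(F)=0, level(F)=1, enqueue
  process H: level=0
    H->B: in-degree(B)=0, level(B)=1, enqueue
    H->C: in-degree(C)=0, level(C)=1, enqueue
  process F: level=1
    F->D: in-degree(D)=2, level(D)>=2
  process B: level=1
    B->A: in-degree(A)=1, level(A)>=2
    B->D: in-degree(D)=1, level(D)>=2
  process C: level=1
    C->A: in-degree(A)=0, level(A)=2, enqueue
  process A: level=2
    A->D: in-degree(D)=0, level(D)=3, enqueue
  process D: level=3
All levels: A:2, B:1, C:1, D:3, E:0, F:1, G:0, H:0
level(D) = 3

Answer: 3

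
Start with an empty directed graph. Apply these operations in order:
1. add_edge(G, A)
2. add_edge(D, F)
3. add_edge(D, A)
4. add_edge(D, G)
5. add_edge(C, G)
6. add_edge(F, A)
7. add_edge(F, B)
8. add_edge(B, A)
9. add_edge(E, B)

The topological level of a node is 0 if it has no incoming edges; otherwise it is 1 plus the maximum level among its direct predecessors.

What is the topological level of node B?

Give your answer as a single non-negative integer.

Op 1: add_edge(G, A). Edges now: 1
Op 2: add_edge(D, F). Edges now: 2
Op 3: add_edge(D, A). Edges now: 3
Op 4: add_edge(D, G). Edges now: 4
Op 5: add_edge(C, G). Edges now: 5
Op 6: add_edge(F, A). Edges now: 6
Op 7: add_edge(F, B). Edges now: 7
Op 8: add_edge(B, A). Edges now: 8
Op 9: add_edge(E, B). Edges now: 9
Compute levels (Kahn BFS):
  sources (in-degree 0): C, D, E
  process C: level=0
    C->G: in-degree(G)=1, level(G)>=1
  process D: level=0
    D->A: in-degree(A)=3, level(A)>=1
    D->F: in-degree(F)=0, level(F)=1, enqueue
    D->G: in-degree(G)=0, level(G)=1, enqueue
  process E: level=0
    E->B: in-degree(B)=1, level(B)>=1
  process F: level=1
    F->A: in-degree(A)=2, level(A)>=2
    F->B: in-degree(B)=0, level(B)=2, enqueue
  process G: level=1
    G->A: in-degree(A)=1, level(A)>=2
  process B: level=2
    B->A: in-degree(A)=0, level(A)=3, enqueue
  process A: level=3
All levels: A:3, B:2, C:0, D:0, E:0, F:1, G:1
level(B) = 2

Answer: 2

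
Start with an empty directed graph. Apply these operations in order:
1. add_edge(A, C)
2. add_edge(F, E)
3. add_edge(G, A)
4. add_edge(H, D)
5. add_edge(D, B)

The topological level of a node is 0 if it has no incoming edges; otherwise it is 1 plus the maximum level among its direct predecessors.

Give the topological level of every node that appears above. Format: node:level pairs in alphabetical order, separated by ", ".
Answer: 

Op 1: add_edge(A, C). Edges now: 1
Op 2: add_edge(F, E). Edges now: 2
Op 3: add_edge(G, A). Edges now: 3
Op 4: add_edge(H, D). Edges now: 4
Op 5: add_edge(D, B). Edges now: 5
Compute levels (Kahn BFS):
  sources (in-degree 0): F, G, H
  process F: level=0
    F->E: in-degree(E)=0, level(E)=1, enqueue
  process G: level=0
    G->A: in-degree(A)=0, level(A)=1, enqueue
  process H: level=0
    H->D: in-degree(D)=0, level(D)=1, enqueue
  process E: level=1
  process A: level=1
    A->C: in-degree(C)=0, level(C)=2, enqueue
  process D: level=1
    D->B: in-degree(B)=0, level(B)=2, enqueue
  process C: level=2
  process B: level=2
All levels: A:1, B:2, C:2, D:1, E:1, F:0, G:0, H:0

Answer: A:1, B:2, C:2, D:1, E:1, F:0, G:0, H:0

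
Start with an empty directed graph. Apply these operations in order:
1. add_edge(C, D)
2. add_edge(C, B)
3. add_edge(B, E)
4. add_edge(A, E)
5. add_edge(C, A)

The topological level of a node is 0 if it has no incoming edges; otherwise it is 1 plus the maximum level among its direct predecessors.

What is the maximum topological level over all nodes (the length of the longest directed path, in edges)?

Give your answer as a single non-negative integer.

Answer: 2

Derivation:
Op 1: add_edge(C, D). Edges now: 1
Op 2: add_edge(C, B). Edges now: 2
Op 3: add_edge(B, E). Edges now: 3
Op 4: add_edge(A, E). Edges now: 4
Op 5: add_edge(C, A). Edges now: 5
Compute levels (Kahn BFS):
  sources (in-degree 0): C
  process C: level=0
    C->A: in-degree(A)=0, level(A)=1, enqueue
    C->B: in-degree(B)=0, level(B)=1, enqueue
    C->D: in-degree(D)=0, level(D)=1, enqueue
  process A: level=1
    A->E: in-degree(E)=1, level(E)>=2
  process B: level=1
    B->E: in-degree(E)=0, level(E)=2, enqueue
  process D: level=1
  process E: level=2
All levels: A:1, B:1, C:0, D:1, E:2
max level = 2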